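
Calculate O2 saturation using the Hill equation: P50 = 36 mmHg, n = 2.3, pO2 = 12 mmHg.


Y = pO2^n / (P50^n + pO2^n)
Y = 12^2.3 / (36^2.3 + 12^2.3)
Y = 7.4%

7.4%


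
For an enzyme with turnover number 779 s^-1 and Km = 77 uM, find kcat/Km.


Catalytic efficiency = kcat / Km
= 779 / 77
= 10.1169 uM^-1*s^-1

10.1169 uM^-1*s^-1


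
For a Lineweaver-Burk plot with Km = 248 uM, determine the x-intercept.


x-intercept = -1/Km
= -1/248
= -0.004 1/uM

-0.004 1/uM


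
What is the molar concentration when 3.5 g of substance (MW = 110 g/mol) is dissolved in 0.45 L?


C = (mass / MW) / volume
C = (3.5 / 110) / 0.45
C = 0.0707 M

0.0707 M


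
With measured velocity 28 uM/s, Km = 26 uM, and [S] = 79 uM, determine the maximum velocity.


Vmax = v * (Km + [S]) / [S]
Vmax = 28 * (26 + 79) / 79
Vmax = 37.2152 uM/s

37.2152 uM/s


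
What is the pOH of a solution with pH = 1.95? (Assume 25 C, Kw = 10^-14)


pOH = 14 - pH
pOH = 14 - 1.95
pOH = 12.05

12.05


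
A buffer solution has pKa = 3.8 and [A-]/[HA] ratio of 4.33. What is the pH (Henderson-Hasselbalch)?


pH = pKa + log10([A-]/[HA])
pH = 3.8 + log10(4.33)
pH = 4.4365

4.4365


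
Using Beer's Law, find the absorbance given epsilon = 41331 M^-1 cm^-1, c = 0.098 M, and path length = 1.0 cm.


A = epsilon * c * l
A = 41331 * 0.098 * 1.0
A = 4050.438

4050.438


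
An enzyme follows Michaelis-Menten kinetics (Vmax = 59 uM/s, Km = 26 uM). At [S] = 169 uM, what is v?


v = Vmax * [S] / (Km + [S])
v = 59 * 169 / (26 + 169)
v = 51.1333 uM/s

51.1333 uM/s


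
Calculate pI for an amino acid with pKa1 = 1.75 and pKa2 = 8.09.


pI = (pKa1 + pKa2) / 2
pI = (1.75 + 8.09) / 2
pI = 4.92

4.92


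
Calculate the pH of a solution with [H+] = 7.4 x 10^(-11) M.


pH = -log10([H+])
pH = -log10(7.4 x 10^(-11))
pH = 10.1308

10.1308


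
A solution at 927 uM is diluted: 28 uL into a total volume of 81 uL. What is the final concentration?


C2 = C1 * V1 / V2
C2 = 927 * 28 / 81
C2 = 320.4444 uM

320.4444 uM


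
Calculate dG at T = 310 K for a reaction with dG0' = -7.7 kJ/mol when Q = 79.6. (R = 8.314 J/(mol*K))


dG = dG0' + RT * ln(Q) / 1000
dG = -7.7 + 8.314 * 310 * ln(79.6) / 1000
dG = 3.5811 kJ/mol

3.5811 kJ/mol


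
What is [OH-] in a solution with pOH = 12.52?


[OH-] = 10^(-pOH)
[OH-] = 10^(-12.52)
[OH-] = 3.020e-13 M

3.020e-13 M


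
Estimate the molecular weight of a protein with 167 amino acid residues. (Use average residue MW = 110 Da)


MW = n_residues * 110 Da
MW = 167 * 110
MW = 18370 Da

18370 Da


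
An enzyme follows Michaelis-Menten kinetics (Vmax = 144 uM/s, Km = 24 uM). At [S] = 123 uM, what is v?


v = Vmax * [S] / (Km + [S])
v = 144 * 123 / (24 + 123)
v = 120.4898 uM/s

120.4898 uM/s


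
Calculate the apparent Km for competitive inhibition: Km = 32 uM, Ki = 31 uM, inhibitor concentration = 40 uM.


Km_app = Km * (1 + [I]/Ki)
Km_app = 32 * (1 + 40/31)
Km_app = 73.2903 uM

73.2903 uM


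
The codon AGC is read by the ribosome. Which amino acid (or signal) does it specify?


Standard genetic code lookup.
Codon AGC -> Ser

Ser


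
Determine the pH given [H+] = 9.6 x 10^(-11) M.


pH = -log10([H+])
pH = -log10(9.6 x 10^(-11))
pH = 10.0177

10.0177


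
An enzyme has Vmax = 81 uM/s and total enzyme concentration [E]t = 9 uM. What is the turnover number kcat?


kcat = Vmax / [E]t
kcat = 81 / 9
kcat = 9.0 s^-1

9.0 s^-1


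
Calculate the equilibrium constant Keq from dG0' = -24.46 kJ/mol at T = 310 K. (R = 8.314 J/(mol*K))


Keq = exp(-dG0 * 1000 / (R * T))
Keq = exp(-(-24.46) * 1000 / (8.314 * 310))
Keq = 13232.1511

13232.1511


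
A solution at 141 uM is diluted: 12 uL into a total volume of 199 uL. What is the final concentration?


C2 = C1 * V1 / V2
C2 = 141 * 12 / 199
C2 = 8.5025 uM

8.5025 uM


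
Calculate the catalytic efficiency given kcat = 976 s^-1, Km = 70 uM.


Catalytic efficiency = kcat / Km
= 976 / 70
= 13.9429 uM^-1*s^-1

13.9429 uM^-1*s^-1


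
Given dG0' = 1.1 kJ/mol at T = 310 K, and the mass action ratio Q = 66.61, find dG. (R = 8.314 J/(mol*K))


dG = dG0' + RT * ln(Q) / 1000
dG = 1.1 + 8.314 * 310 * ln(66.61) / 1000
dG = 11.9219 kJ/mol

11.9219 kJ/mol


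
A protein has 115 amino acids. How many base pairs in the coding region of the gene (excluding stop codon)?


Each amino acid = 1 codon = 3 bp
bp = 115 * 3 = 345 bp

345 bp


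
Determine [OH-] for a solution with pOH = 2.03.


[OH-] = 10^(-pOH)
[OH-] = 10^(-2.03)
[OH-] = 0.0093 M

0.0093 M


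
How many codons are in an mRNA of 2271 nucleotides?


codons = nucleotides / 3
codons = 2271 / 3 = 757

757


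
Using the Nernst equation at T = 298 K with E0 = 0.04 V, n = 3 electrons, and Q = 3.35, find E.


E = E0 - (RT/nF) * ln(Q)
E = 0.04 - (8.314 * 298 / (3 * 96485)) * ln(3.35)
E = 0.0297 V

0.0297 V


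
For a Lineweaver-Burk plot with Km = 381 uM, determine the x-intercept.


x-intercept = -1/Km
= -1/381
= -0.0026 1/uM

-0.0026 1/uM


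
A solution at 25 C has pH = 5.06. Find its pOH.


pOH = 14 - pH
pOH = 14 - 5.06
pOH = 8.94

8.94


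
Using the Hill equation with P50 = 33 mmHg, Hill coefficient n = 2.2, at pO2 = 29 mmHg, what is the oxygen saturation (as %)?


Y = pO2^n / (P50^n + pO2^n)
Y = 29^2.2 / (33^2.2 + 29^2.2)
Y = 42.94%

42.94%


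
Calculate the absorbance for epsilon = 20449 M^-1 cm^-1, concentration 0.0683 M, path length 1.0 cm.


A = epsilon * c * l
A = 20449 * 0.0683 * 1.0
A = 1396.6667

1396.6667


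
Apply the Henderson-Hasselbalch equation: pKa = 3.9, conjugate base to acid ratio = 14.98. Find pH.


pH = pKa + log10([A-]/[HA])
pH = 3.9 + log10(14.98)
pH = 5.0755

5.0755


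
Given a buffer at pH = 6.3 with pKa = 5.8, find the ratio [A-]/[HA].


[A-]/[HA] = 10^(pH - pKa)
= 10^(6.3 - 5.8)
= 3.1623

3.1623


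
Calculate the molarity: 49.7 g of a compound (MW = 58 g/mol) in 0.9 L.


C = (mass / MW) / volume
C = (49.7 / 58) / 0.9
C = 0.9521 M

0.9521 M


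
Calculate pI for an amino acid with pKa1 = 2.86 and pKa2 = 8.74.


pI = (pKa1 + pKa2) / 2
pI = (2.86 + 8.74) / 2
pI = 5.8

5.8


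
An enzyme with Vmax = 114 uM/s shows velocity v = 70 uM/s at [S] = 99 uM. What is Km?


Km = [S] * (Vmax - v) / v
Km = 99 * (114 - 70) / 70
Km = 62.2286 uM

62.2286 uM


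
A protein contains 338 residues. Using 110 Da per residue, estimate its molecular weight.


MW = n_residues * 110 Da
MW = 338 * 110
MW = 37180 Da

37180 Da


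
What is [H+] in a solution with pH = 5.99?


[H+] = 10^(-pH)
[H+] = 10^(-5.99)
[H+] = 1.023e-06 M

1.023e-06 M


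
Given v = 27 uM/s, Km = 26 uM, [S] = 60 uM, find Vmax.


Vmax = v * (Km + [S]) / [S]
Vmax = 27 * (26 + 60) / 60
Vmax = 38.7 uM/s

38.7 uM/s


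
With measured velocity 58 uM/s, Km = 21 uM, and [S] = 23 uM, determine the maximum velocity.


Vmax = v * (Km + [S]) / [S]
Vmax = 58 * (21 + 23) / 23
Vmax = 110.9565 uM/s

110.9565 uM/s


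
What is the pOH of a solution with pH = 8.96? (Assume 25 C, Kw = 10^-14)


pOH = 14 - pH
pOH = 14 - 8.96
pOH = 5.04

5.04


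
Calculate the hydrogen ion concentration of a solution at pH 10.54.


[H+] = 10^(-pH)
[H+] = 10^(-10.54)
[H+] = 2.884e-11 M

2.884e-11 M


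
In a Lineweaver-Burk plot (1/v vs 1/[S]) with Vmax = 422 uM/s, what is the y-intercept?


y-intercept = 1/Vmax
= 1/422
= 0.0024 s/uM

0.0024 s/uM


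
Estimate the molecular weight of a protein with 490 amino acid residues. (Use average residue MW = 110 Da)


MW = n_residues * 110 Da
MW = 490 * 110
MW = 53900 Da

53900 Da


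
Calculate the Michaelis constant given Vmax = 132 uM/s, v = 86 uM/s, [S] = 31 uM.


Km = [S] * (Vmax - v) / v
Km = 31 * (132 - 86) / 86
Km = 16.5814 uM

16.5814 uM


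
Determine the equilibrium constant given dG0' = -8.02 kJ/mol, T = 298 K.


Keq = exp(-dG0 * 1000 / (R * T))
Keq = exp(-(-8.02) * 1000 / (8.314 * 298))
Keq = 25.4583

25.4583


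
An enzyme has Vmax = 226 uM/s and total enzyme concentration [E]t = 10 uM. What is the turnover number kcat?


kcat = Vmax / [E]t
kcat = 226 / 10
kcat = 22.6 s^-1

22.6 s^-1


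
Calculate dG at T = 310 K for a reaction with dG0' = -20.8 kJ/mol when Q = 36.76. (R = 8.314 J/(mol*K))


dG = dG0' + RT * ln(Q) / 1000
dG = -20.8 + 8.314 * 310 * ln(36.76) / 1000
dG = -11.5102 kJ/mol

-11.5102 kJ/mol


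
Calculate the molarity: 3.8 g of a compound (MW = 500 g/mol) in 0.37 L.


C = (mass / MW) / volume
C = (3.8 / 500) / 0.37
C = 0.0205 M

0.0205 M


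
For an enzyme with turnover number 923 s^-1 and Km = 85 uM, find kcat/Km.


Catalytic efficiency = kcat / Km
= 923 / 85
= 10.8588 uM^-1*s^-1

10.8588 uM^-1*s^-1


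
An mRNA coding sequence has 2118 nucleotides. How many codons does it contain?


codons = nucleotides / 3
codons = 2118 / 3 = 706

706


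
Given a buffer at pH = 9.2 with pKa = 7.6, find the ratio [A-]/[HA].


[A-]/[HA] = 10^(pH - pKa)
= 10^(9.2 - 7.6)
= 39.8107

39.8107


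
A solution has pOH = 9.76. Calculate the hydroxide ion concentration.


[OH-] = 10^(-pOH)
[OH-] = 10^(-9.76)
[OH-] = 1.738e-10 M

1.738e-10 M


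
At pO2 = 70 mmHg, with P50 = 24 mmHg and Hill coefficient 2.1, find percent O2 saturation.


Y = pO2^n / (P50^n + pO2^n)
Y = 70^2.1 / (24^2.1 + 70^2.1)
Y = 90.45%

90.45%


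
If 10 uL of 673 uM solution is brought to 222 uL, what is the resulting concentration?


C2 = C1 * V1 / V2
C2 = 673 * 10 / 222
C2 = 30.3153 uM

30.3153 uM


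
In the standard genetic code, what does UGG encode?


Standard genetic code lookup.
Codon UGG -> Trp

Trp


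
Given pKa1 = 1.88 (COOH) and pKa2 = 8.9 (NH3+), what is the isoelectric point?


pI = (pKa1 + pKa2) / 2
pI = (1.88 + 8.9) / 2
pI = 5.39

5.39


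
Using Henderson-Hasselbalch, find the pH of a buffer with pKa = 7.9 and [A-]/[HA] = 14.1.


pH = pKa + log10([A-]/[HA])
pH = 7.9 + log10(14.1)
pH = 9.0492

9.0492


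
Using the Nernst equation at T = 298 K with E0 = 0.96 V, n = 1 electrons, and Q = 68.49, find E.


E = E0 - (RT/nF) * ln(Q)
E = 0.96 - (8.314 * 298 / (1 * 96485)) * ln(68.49)
E = 0.8515 V

0.8515 V


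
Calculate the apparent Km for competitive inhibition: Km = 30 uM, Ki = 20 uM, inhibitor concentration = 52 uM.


Km_app = Km * (1 + [I]/Ki)
Km_app = 30 * (1 + 52/20)
Km_app = 108.0 uM

108.0 uM


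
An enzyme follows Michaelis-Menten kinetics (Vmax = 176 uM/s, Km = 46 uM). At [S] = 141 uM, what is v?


v = Vmax * [S] / (Km + [S])
v = 176 * 141 / (46 + 141)
v = 132.7059 uM/s

132.7059 uM/s


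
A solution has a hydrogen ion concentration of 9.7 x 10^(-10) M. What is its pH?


pH = -log10([H+])
pH = -log10(9.7 x 10^(-10))
pH = 9.0132

9.0132


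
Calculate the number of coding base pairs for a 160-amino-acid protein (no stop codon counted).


Each amino acid = 1 codon = 3 bp
bp = 160 * 3 = 480 bp

480 bp


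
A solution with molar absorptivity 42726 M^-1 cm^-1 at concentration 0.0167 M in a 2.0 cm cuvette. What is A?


A = epsilon * c * l
A = 42726 * 0.0167 * 2.0
A = 1427.0484

1427.0484


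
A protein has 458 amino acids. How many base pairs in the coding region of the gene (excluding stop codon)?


Each amino acid = 1 codon = 3 bp
bp = 458 * 3 = 1374 bp

1374 bp


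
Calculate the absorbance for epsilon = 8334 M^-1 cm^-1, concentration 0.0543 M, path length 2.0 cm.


A = epsilon * c * l
A = 8334 * 0.0543 * 2.0
A = 905.0724

905.0724


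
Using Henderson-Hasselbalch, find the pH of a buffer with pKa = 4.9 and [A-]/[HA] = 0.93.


pH = pKa + log10([A-]/[HA])
pH = 4.9 + log10(0.93)
pH = 4.8685

4.8685


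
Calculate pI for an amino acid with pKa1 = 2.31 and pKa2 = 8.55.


pI = (pKa1 + pKa2) / 2
pI = (2.31 + 8.55) / 2
pI = 5.43

5.43


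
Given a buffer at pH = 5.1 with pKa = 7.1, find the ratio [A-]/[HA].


[A-]/[HA] = 10^(pH - pKa)
= 10^(5.1 - 7.1)
= 0.01

0.01


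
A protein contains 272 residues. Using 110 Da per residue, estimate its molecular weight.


MW = n_residues * 110 Da
MW = 272 * 110
MW = 29920 Da

29920 Da


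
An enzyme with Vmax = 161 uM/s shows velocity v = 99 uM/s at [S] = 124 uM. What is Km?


Km = [S] * (Vmax - v) / v
Km = 124 * (161 - 99) / 99
Km = 77.6566 uM

77.6566 uM


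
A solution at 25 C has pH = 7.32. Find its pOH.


pOH = 14 - pH
pOH = 14 - 7.32
pOH = 6.68

6.68


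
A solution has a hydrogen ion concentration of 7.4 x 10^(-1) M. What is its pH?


pH = -log10([H+])
pH = -log10(7.4 x 10^(-1))
pH = 0.1308

0.1308


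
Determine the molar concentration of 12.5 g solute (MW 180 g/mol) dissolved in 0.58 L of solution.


C = (mass / MW) / volume
C = (12.5 / 180) / 0.58
C = 0.1197 M

0.1197 M


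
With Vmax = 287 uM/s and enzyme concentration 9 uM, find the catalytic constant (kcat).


kcat = Vmax / [E]t
kcat = 287 / 9
kcat = 31.8889 s^-1

31.8889 s^-1


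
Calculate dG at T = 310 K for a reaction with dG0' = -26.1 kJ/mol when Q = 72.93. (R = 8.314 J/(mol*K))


dG = dG0' + RT * ln(Q) / 1000
dG = -26.1 + 8.314 * 310 * ln(72.93) / 1000
dG = -15.0445 kJ/mol

-15.0445 kJ/mol


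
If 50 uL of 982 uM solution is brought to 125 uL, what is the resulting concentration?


C2 = C1 * V1 / V2
C2 = 982 * 50 / 125
C2 = 392.8 uM

392.8 uM


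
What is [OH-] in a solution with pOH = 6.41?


[OH-] = 10^(-pOH)
[OH-] = 10^(-6.41)
[OH-] = 3.890e-07 M

3.890e-07 M


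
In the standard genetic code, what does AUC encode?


Standard genetic code lookup.
Codon AUC -> Ile

Ile


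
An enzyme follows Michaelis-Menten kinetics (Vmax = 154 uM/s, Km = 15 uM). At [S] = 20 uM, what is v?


v = Vmax * [S] / (Km + [S])
v = 154 * 20 / (15 + 20)
v = 88.0 uM/s

88.0 uM/s


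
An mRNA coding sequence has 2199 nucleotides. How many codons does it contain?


codons = nucleotides / 3
codons = 2199 / 3 = 733

733


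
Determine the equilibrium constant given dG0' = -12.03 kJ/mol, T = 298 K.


Keq = exp(-dG0 * 1000 / (R * T))
Keq = exp(-(-12.03) * 1000 / (8.314 * 298))
Keq = 128.4526

128.4526


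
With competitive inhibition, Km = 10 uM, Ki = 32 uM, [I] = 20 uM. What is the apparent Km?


Km_app = Km * (1 + [I]/Ki)
Km_app = 10 * (1 + 20/32)
Km_app = 16.25 uM

16.25 uM


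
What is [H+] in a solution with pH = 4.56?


[H+] = 10^(-pH)
[H+] = 10^(-4.56)
[H+] = 2.754e-05 M

2.754e-05 M


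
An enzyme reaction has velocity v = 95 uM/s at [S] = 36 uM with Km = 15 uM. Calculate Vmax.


Vmax = v * (Km + [S]) / [S]
Vmax = 95 * (15 + 36) / 36
Vmax = 134.5833 uM/s

134.5833 uM/s


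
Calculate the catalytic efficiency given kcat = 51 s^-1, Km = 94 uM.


Catalytic efficiency = kcat / Km
= 51 / 94
= 0.5426 uM^-1*s^-1

0.5426 uM^-1*s^-1


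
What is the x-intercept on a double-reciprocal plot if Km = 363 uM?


x-intercept = -1/Km
= -1/363
= -0.0028 1/uM

-0.0028 1/uM


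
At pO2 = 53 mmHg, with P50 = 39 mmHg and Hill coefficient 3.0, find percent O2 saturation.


Y = pO2^n / (P50^n + pO2^n)
Y = 53^3.0 / (39^3.0 + 53^3.0)
Y = 71.51%

71.51%


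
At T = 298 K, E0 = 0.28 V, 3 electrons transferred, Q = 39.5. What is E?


E = E0 - (RT/nF) * ln(Q)
E = 0.28 - (8.314 * 298 / (3 * 96485)) * ln(39.5)
E = 0.2485 V

0.2485 V


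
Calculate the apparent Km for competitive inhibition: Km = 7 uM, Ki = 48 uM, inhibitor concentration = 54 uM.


Km_app = Km * (1 + [I]/Ki)
Km_app = 7 * (1 + 54/48)
Km_app = 14.875 uM

14.875 uM


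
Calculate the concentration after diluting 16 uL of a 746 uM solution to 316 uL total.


C2 = C1 * V1 / V2
C2 = 746 * 16 / 316
C2 = 37.7722 uM

37.7722 uM


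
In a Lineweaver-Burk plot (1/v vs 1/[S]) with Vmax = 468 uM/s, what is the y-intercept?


y-intercept = 1/Vmax
= 1/468
= 0.0021 s/uM

0.0021 s/uM


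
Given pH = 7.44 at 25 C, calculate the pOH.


pOH = 14 - pH
pOH = 14 - 7.44
pOH = 6.56

6.56


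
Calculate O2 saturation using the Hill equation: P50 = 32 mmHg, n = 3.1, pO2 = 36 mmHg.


Y = pO2^n / (P50^n + pO2^n)
Y = 36^3.1 / (32^3.1 + 36^3.1)
Y = 59.03%

59.03%


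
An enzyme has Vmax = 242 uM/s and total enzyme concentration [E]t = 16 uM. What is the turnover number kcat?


kcat = Vmax / [E]t
kcat = 242 / 16
kcat = 15.125 s^-1

15.125 s^-1


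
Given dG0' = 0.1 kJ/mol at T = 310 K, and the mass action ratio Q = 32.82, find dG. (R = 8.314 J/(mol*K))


dG = dG0' + RT * ln(Q) / 1000
dG = 0.1 + 8.314 * 310 * ln(32.82) / 1000
dG = 9.0976 kJ/mol

9.0976 kJ/mol


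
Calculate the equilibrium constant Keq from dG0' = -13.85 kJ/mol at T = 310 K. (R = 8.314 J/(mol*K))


Keq = exp(-dG0 * 1000 / (R * T))
Keq = exp(-(-13.85) * 1000 / (8.314 * 310))
Keq = 215.6717

215.6717


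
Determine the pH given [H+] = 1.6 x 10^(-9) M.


pH = -log10([H+])
pH = -log10(1.6 x 10^(-9))
pH = 8.7959

8.7959


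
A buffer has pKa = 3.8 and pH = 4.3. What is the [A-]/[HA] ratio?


[A-]/[HA] = 10^(pH - pKa)
= 10^(4.3 - 3.8)
= 3.1623

3.1623


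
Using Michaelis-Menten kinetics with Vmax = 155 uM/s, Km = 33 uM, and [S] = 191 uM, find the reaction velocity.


v = Vmax * [S] / (Km + [S])
v = 155 * 191 / (33 + 191)
v = 132.1652 uM/s

132.1652 uM/s


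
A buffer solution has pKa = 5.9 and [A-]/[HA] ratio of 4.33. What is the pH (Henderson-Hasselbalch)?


pH = pKa + log10([A-]/[HA])
pH = 5.9 + log10(4.33)
pH = 6.5365

6.5365


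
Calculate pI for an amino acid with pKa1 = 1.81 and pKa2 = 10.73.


pI = (pKa1 + pKa2) / 2
pI = (1.81 + 10.73) / 2
pI = 6.27

6.27


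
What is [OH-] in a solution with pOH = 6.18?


[OH-] = 10^(-pOH)
[OH-] = 10^(-6.18)
[OH-] = 6.607e-07 M

6.607e-07 M


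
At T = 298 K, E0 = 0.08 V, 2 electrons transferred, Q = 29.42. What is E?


E = E0 - (RT/nF) * ln(Q)
E = 0.08 - (8.314 * 298 / (2 * 96485)) * ln(29.42)
E = 0.0366 V

0.0366 V


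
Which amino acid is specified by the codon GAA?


Standard genetic code lookup.
Codon GAA -> Glu

Glu


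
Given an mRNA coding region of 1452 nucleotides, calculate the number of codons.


codons = nucleotides / 3
codons = 1452 / 3 = 484

484


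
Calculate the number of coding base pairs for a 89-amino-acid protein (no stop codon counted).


Each amino acid = 1 codon = 3 bp
bp = 89 * 3 = 267 bp

267 bp


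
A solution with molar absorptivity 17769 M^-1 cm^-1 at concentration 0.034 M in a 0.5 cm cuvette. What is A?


A = epsilon * c * l
A = 17769 * 0.034 * 0.5
A = 302.073

302.073


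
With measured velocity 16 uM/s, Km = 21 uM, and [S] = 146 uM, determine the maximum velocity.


Vmax = v * (Km + [S]) / [S]
Vmax = 16 * (21 + 146) / 146
Vmax = 18.3014 uM/s

18.3014 uM/s


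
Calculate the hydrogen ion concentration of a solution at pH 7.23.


[H+] = 10^(-pH)
[H+] = 10^(-7.23)
[H+] = 5.888e-08 M

5.888e-08 M


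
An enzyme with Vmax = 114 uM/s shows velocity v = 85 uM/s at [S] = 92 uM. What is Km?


Km = [S] * (Vmax - v) / v
Km = 92 * (114 - 85) / 85
Km = 31.3882 uM

31.3882 uM


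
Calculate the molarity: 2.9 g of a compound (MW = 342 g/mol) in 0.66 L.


C = (mass / MW) / volume
C = (2.9 / 342) / 0.66
C = 0.0128 M

0.0128 M


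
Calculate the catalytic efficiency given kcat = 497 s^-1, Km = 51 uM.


Catalytic efficiency = kcat / Km
= 497 / 51
= 9.7451 uM^-1*s^-1

9.7451 uM^-1*s^-1


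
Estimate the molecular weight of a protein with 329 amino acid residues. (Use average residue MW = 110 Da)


MW = n_residues * 110 Da
MW = 329 * 110
MW = 36190 Da

36190 Da


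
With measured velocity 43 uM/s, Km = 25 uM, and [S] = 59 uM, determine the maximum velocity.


Vmax = v * (Km + [S]) / [S]
Vmax = 43 * (25 + 59) / 59
Vmax = 61.2203 uM/s

61.2203 uM/s


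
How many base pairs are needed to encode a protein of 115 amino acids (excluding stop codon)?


Each amino acid = 1 codon = 3 bp
bp = 115 * 3 = 345 bp

345 bp


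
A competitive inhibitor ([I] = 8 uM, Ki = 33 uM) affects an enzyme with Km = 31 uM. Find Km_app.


Km_app = Km * (1 + [I]/Ki)
Km_app = 31 * (1 + 8/33)
Km_app = 38.5152 uM

38.5152 uM


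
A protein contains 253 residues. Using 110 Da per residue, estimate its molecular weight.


MW = n_residues * 110 Da
MW = 253 * 110
MW = 27830 Da

27830 Da


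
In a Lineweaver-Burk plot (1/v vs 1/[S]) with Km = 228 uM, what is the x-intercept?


x-intercept = -1/Km
= -1/228
= -0.0044 1/uM

-0.0044 1/uM


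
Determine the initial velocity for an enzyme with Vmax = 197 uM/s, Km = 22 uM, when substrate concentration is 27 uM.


v = Vmax * [S] / (Km + [S])
v = 197 * 27 / (22 + 27)
v = 108.551 uM/s

108.551 uM/s


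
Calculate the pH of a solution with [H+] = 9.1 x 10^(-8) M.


pH = -log10([H+])
pH = -log10(9.1 x 10^(-8))
pH = 7.041

7.041


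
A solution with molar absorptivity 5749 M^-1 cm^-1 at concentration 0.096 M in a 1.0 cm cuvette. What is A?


A = epsilon * c * l
A = 5749 * 0.096 * 1.0
A = 551.904

551.904


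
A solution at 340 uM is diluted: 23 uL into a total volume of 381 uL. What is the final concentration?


C2 = C1 * V1 / V2
C2 = 340 * 23 / 381
C2 = 20.5249 uM

20.5249 uM


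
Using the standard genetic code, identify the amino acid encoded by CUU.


Standard genetic code lookup.
Codon CUU -> Leu

Leu


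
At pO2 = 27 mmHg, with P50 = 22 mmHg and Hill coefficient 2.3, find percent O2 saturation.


Y = pO2^n / (P50^n + pO2^n)
Y = 27^2.3 / (22^2.3 + 27^2.3)
Y = 61.56%

61.56%


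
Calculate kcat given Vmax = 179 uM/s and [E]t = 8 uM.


kcat = Vmax / [E]t
kcat = 179 / 8
kcat = 22.375 s^-1

22.375 s^-1


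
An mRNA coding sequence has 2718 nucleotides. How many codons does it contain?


codons = nucleotides / 3
codons = 2718 / 3 = 906

906


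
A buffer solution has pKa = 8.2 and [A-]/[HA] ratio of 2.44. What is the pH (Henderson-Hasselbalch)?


pH = pKa + log10([A-]/[HA])
pH = 8.2 + log10(2.44)
pH = 8.5874

8.5874


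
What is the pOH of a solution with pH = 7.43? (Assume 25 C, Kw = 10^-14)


pOH = 14 - pH
pOH = 14 - 7.43
pOH = 6.57

6.57


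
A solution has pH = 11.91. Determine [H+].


[H+] = 10^(-pH)
[H+] = 10^(-11.91)
[H+] = 1.230e-12 M

1.230e-12 M


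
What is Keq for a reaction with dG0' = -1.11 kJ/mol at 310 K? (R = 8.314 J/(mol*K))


Keq = exp(-dG0 * 1000 / (R * T))
Keq = exp(-(-1.11) * 1000 / (8.314 * 310))
Keq = 1.5383

1.5383


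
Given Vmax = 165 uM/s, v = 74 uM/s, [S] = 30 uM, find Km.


Km = [S] * (Vmax - v) / v
Km = 30 * (165 - 74) / 74
Km = 36.8919 uM

36.8919 uM


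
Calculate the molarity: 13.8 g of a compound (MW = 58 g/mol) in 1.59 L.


C = (mass / MW) / volume
C = (13.8 / 58) / 1.59
C = 0.1496 M

0.1496 M


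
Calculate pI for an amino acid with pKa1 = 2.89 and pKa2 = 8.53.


pI = (pKa1 + pKa2) / 2
pI = (2.89 + 8.53) / 2
pI = 5.71

5.71


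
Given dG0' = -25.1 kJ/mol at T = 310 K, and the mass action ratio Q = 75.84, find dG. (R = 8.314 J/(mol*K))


dG = dG0' + RT * ln(Q) / 1000
dG = -25.1 + 8.314 * 310 * ln(75.84) / 1000
dG = -13.9437 kJ/mol

-13.9437 kJ/mol


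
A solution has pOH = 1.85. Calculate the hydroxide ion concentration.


[OH-] = 10^(-pOH)
[OH-] = 10^(-1.85)
[OH-] = 0.0141 M

0.0141 M


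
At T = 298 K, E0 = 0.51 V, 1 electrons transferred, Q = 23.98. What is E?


E = E0 - (RT/nF) * ln(Q)
E = 0.51 - (8.314 * 298 / (1 * 96485)) * ln(23.98)
E = 0.4284 V

0.4284 V


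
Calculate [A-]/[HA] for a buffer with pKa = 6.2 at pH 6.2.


[A-]/[HA] = 10^(pH - pKa)
= 10^(6.2 - 6.2)
= 1.0

1.0


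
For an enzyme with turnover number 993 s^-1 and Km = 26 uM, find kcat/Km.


Catalytic efficiency = kcat / Km
= 993 / 26
= 38.1923 uM^-1*s^-1

38.1923 uM^-1*s^-1


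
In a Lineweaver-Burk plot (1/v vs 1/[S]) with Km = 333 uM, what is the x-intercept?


x-intercept = -1/Km
= -1/333
= -0.003 1/uM

-0.003 1/uM


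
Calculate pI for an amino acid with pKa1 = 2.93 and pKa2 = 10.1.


pI = (pKa1 + pKa2) / 2
pI = (2.93 + 10.1) / 2
pI = 6.515

6.515


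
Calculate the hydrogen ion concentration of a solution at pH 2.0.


[H+] = 10^(-pH)
[H+] = 10^(-2.0)
[H+] = 0.01 M

0.01 M


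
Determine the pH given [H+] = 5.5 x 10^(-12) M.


pH = -log10([H+])
pH = -log10(5.5 x 10^(-12))
pH = 11.2596

11.2596


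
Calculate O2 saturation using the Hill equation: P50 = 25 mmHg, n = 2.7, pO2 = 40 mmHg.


Y = pO2^n / (P50^n + pO2^n)
Y = 40^2.7 / (25^2.7 + 40^2.7)
Y = 78.06%

78.06%


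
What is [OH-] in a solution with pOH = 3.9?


[OH-] = 10^(-pOH)
[OH-] = 10^(-3.9)
[OH-] = 1.259e-04 M

1.259e-04 M


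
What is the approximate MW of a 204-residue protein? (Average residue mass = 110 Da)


MW = n_residues * 110 Da
MW = 204 * 110
MW = 22440 Da

22440 Da


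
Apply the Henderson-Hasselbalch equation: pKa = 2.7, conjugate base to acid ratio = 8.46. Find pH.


pH = pKa + log10([A-]/[HA])
pH = 2.7 + log10(8.46)
pH = 3.6274

3.6274


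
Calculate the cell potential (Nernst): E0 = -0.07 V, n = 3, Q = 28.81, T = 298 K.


E = E0 - (RT/nF) * ln(Q)
E = -0.07 - (8.314 * 298 / (3 * 96485)) * ln(28.81)
E = -0.0988 V

-0.0988 V


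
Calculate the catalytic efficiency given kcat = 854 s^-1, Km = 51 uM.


Catalytic efficiency = kcat / Km
= 854 / 51
= 16.7451 uM^-1*s^-1

16.7451 uM^-1*s^-1


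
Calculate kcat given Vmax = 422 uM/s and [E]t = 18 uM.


kcat = Vmax / [E]t
kcat = 422 / 18
kcat = 23.4444 s^-1

23.4444 s^-1


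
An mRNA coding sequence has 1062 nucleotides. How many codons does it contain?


codons = nucleotides / 3
codons = 1062 / 3 = 354

354


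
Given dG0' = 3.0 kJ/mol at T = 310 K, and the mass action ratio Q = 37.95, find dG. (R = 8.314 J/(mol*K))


dG = dG0' + RT * ln(Q) / 1000
dG = 3.0 + 8.314 * 310 * ln(37.95) / 1000
dG = 12.3719 kJ/mol

12.3719 kJ/mol


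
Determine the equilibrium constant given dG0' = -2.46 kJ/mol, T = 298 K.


Keq = exp(-dG0 * 1000 / (R * T))
Keq = exp(-(-2.46) * 1000 / (8.314 * 298))
Keq = 2.6991

2.6991


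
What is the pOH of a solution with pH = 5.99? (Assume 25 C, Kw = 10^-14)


pOH = 14 - pH
pOH = 14 - 5.99
pOH = 8.01

8.01


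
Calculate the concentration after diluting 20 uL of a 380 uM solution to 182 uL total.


C2 = C1 * V1 / V2
C2 = 380 * 20 / 182
C2 = 41.7582 uM

41.7582 uM


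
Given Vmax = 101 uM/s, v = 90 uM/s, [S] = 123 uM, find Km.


Km = [S] * (Vmax - v) / v
Km = 123 * (101 - 90) / 90
Km = 15.0333 uM

15.0333 uM


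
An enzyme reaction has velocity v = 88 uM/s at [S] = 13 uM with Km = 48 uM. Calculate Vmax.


Vmax = v * (Km + [S]) / [S]
Vmax = 88 * (48 + 13) / 13
Vmax = 412.9231 uM/s

412.9231 uM/s


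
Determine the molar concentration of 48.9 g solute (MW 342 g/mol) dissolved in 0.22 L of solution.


C = (mass / MW) / volume
C = (48.9 / 342) / 0.22
C = 0.6499 M

0.6499 M


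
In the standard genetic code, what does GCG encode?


Standard genetic code lookup.
Codon GCG -> Ala

Ala


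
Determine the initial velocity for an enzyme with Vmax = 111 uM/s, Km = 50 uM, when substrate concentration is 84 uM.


v = Vmax * [S] / (Km + [S])
v = 111 * 84 / (50 + 84)
v = 69.5821 uM/s

69.5821 uM/s


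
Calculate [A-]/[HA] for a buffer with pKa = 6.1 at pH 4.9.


[A-]/[HA] = 10^(pH - pKa)
= 10^(4.9 - 6.1)
= 0.0631

0.0631


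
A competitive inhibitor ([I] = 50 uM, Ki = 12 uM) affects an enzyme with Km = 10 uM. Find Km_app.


Km_app = Km * (1 + [I]/Ki)
Km_app = 10 * (1 + 50/12)
Km_app = 51.6667 uM

51.6667 uM


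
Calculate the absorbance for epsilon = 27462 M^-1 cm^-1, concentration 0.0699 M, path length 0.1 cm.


A = epsilon * c * l
A = 27462 * 0.0699 * 0.1
A = 191.9594

191.9594


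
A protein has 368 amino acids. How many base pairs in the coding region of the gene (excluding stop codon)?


Each amino acid = 1 codon = 3 bp
bp = 368 * 3 = 1104 bp

1104 bp


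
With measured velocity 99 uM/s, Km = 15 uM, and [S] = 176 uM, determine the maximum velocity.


Vmax = v * (Km + [S]) / [S]
Vmax = 99 * (15 + 176) / 176
Vmax = 107.4375 uM/s

107.4375 uM/s


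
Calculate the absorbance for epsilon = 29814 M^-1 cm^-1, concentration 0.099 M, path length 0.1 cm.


A = epsilon * c * l
A = 29814 * 0.099 * 0.1
A = 295.1586

295.1586


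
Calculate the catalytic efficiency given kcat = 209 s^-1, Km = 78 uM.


Catalytic efficiency = kcat / Km
= 209 / 78
= 2.6795 uM^-1*s^-1

2.6795 uM^-1*s^-1


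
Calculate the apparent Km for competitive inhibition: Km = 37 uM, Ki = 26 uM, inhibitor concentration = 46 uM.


Km_app = Km * (1 + [I]/Ki)
Km_app = 37 * (1 + 46/26)
Km_app = 102.4615 uM

102.4615 uM


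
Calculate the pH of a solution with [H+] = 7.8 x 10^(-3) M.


pH = -log10([H+])
pH = -log10(7.8 x 10^(-3))
pH = 2.1079

2.1079


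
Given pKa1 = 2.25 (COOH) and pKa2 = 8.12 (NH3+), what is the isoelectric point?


pI = (pKa1 + pKa2) / 2
pI = (2.25 + 8.12) / 2
pI = 5.185

5.185


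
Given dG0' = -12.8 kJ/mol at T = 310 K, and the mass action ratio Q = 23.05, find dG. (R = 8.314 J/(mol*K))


dG = dG0' + RT * ln(Q) / 1000
dG = -12.8 + 8.314 * 310 * ln(23.05) / 1000
dG = -4.7132 kJ/mol

-4.7132 kJ/mol


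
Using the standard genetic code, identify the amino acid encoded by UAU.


Standard genetic code lookup.
Codon UAU -> Tyr

Tyr


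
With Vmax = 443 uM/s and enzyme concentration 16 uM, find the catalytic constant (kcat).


kcat = Vmax / [E]t
kcat = 443 / 16
kcat = 27.6875 s^-1

27.6875 s^-1


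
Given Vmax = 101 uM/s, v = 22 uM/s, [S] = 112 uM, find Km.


Km = [S] * (Vmax - v) / v
Km = 112 * (101 - 22) / 22
Km = 402.1818 uM

402.1818 uM


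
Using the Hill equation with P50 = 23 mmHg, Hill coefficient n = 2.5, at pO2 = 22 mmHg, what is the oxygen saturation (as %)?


Y = pO2^n / (P50^n + pO2^n)
Y = 22^2.5 / (23^2.5 + 22^2.5)
Y = 47.22%

47.22%


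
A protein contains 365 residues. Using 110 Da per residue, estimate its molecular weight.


MW = n_residues * 110 Da
MW = 365 * 110
MW = 40150 Da

40150 Da


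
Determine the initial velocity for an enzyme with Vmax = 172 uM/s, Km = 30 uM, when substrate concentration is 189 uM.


v = Vmax * [S] / (Km + [S])
v = 172 * 189 / (30 + 189)
v = 148.4384 uM/s

148.4384 uM/s


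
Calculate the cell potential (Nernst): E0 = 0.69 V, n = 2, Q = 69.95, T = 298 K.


E = E0 - (RT/nF) * ln(Q)
E = 0.69 - (8.314 * 298 / (2 * 96485)) * ln(69.95)
E = 0.6355 V

0.6355 V


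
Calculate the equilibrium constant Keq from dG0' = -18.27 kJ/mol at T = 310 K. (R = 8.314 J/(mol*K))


Keq = exp(-dG0 * 1000 / (R * T))
Keq = exp(-(-18.27) * 1000 / (8.314 * 310))
Keq = 1198.3536

1198.3536


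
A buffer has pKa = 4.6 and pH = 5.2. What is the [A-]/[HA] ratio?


[A-]/[HA] = 10^(pH - pKa)
= 10^(5.2 - 4.6)
= 3.9811

3.9811


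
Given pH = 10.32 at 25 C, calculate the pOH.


pOH = 14 - pH
pOH = 14 - 10.32
pOH = 3.68

3.68


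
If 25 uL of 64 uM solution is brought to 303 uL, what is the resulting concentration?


C2 = C1 * V1 / V2
C2 = 64 * 25 / 303
C2 = 5.2805 uM

5.2805 uM


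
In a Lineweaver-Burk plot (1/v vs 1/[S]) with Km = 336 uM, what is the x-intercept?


x-intercept = -1/Km
= -1/336
= -0.003 1/uM

-0.003 1/uM


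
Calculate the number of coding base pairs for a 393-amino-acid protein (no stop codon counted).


Each amino acid = 1 codon = 3 bp
bp = 393 * 3 = 1179 bp

1179 bp


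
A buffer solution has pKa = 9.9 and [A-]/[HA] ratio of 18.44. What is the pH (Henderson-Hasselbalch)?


pH = pKa + log10([A-]/[HA])
pH = 9.9 + log10(18.44)
pH = 11.1658

11.1658


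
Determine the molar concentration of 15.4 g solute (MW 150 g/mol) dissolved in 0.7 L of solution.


C = (mass / MW) / volume
C = (15.4 / 150) / 0.7
C = 0.1467 M

0.1467 M


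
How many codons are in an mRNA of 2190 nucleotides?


codons = nucleotides / 3
codons = 2190 / 3 = 730

730


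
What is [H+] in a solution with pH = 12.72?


[H+] = 10^(-pH)
[H+] = 10^(-12.72)
[H+] = 1.905e-13 M

1.905e-13 M


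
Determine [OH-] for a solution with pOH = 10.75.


[OH-] = 10^(-pOH)
[OH-] = 10^(-10.75)
[OH-] = 1.778e-11 M

1.778e-11 M


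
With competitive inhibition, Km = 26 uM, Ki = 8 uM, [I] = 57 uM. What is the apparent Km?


Km_app = Km * (1 + [I]/Ki)
Km_app = 26 * (1 + 57/8)
Km_app = 211.25 uM

211.25 uM


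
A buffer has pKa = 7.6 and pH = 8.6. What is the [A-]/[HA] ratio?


[A-]/[HA] = 10^(pH - pKa)
= 10^(8.6 - 7.6)
= 10.0

10.0


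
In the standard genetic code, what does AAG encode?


Standard genetic code lookup.
Codon AAG -> Lys

Lys


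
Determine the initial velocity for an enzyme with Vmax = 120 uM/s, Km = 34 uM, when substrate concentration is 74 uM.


v = Vmax * [S] / (Km + [S])
v = 120 * 74 / (34 + 74)
v = 82.2222 uM/s

82.2222 uM/s


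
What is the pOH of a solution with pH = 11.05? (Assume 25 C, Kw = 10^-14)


pOH = 14 - pH
pOH = 14 - 11.05
pOH = 2.95

2.95


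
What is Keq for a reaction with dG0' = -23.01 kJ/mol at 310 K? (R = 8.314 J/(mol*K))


Keq = exp(-dG0 * 1000 / (R * T))
Keq = exp(-(-23.01) * 1000 / (8.314 * 310))
Keq = 7538.7321

7538.7321


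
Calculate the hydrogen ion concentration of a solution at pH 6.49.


[H+] = 10^(-pH)
[H+] = 10^(-6.49)
[H+] = 3.236e-07 M

3.236e-07 M


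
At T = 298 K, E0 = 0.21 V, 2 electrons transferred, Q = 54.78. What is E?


E = E0 - (RT/nF) * ln(Q)
E = 0.21 - (8.314 * 298 / (2 * 96485)) * ln(54.78)
E = 0.1586 V

0.1586 V


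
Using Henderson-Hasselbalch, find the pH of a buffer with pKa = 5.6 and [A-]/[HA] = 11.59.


pH = pKa + log10([A-]/[HA])
pH = 5.6 + log10(11.59)
pH = 6.6641

6.6641


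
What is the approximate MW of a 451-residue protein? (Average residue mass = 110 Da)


MW = n_residues * 110 Da
MW = 451 * 110
MW = 49610 Da

49610 Da


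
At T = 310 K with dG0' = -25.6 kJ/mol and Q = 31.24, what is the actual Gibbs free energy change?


dG = dG0' + RT * ln(Q) / 1000
dG = -25.6 + 8.314 * 310 * ln(31.24) / 1000
dG = -16.7296 kJ/mol

-16.7296 kJ/mol


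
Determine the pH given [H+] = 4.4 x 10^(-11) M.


pH = -log10([H+])
pH = -log10(4.4 x 10^(-11))
pH = 10.3565

10.3565


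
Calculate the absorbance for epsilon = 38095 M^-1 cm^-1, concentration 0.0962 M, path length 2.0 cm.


A = epsilon * c * l
A = 38095 * 0.0962 * 2.0
A = 7329.478

7329.478


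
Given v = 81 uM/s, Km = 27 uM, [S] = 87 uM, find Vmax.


Vmax = v * (Km + [S]) / [S]
Vmax = 81 * (27 + 87) / 87
Vmax = 106.1379 uM/s

106.1379 uM/s


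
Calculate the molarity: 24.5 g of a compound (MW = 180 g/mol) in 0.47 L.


C = (mass / MW) / volume
C = (24.5 / 180) / 0.47
C = 0.2896 M

0.2896 M


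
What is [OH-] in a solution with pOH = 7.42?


[OH-] = 10^(-pOH)
[OH-] = 10^(-7.42)
[OH-] = 3.802e-08 M

3.802e-08 M


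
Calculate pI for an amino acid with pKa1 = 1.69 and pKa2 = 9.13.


pI = (pKa1 + pKa2) / 2
pI = (1.69 + 9.13) / 2
pI = 5.41

5.41


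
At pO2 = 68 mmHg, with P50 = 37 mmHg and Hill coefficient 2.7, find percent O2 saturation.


Y = pO2^n / (P50^n + pO2^n)
Y = 68^2.7 / (37^2.7 + 68^2.7)
Y = 83.8%

83.8%


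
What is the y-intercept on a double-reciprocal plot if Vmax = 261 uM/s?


y-intercept = 1/Vmax
= 1/261
= 0.0038 s/uM

0.0038 s/uM


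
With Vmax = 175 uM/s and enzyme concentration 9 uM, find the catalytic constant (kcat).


kcat = Vmax / [E]t
kcat = 175 / 9
kcat = 19.4444 s^-1

19.4444 s^-1


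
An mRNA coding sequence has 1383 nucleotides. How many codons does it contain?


codons = nucleotides / 3
codons = 1383 / 3 = 461

461


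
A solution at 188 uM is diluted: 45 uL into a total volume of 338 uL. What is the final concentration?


C2 = C1 * V1 / V2
C2 = 188 * 45 / 338
C2 = 25.0296 uM

25.0296 uM


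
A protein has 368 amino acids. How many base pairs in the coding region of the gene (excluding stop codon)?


Each amino acid = 1 codon = 3 bp
bp = 368 * 3 = 1104 bp

1104 bp


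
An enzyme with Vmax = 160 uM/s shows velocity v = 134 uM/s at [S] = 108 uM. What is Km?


Km = [S] * (Vmax - v) / v
Km = 108 * (160 - 134) / 134
Km = 20.9552 uM

20.9552 uM


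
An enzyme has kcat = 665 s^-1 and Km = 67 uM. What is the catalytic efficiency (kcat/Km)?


Catalytic efficiency = kcat / Km
= 665 / 67
= 9.9254 uM^-1*s^-1

9.9254 uM^-1*s^-1


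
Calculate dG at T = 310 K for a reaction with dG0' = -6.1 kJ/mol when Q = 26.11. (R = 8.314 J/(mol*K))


dG = dG0' + RT * ln(Q) / 1000
dG = -6.1 + 8.314 * 310 * ln(26.11) / 1000
dG = 2.3081 kJ/mol

2.3081 kJ/mol


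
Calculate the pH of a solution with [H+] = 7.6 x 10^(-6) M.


pH = -log10([H+])
pH = -log10(7.6 x 10^(-6))
pH = 5.1192

5.1192


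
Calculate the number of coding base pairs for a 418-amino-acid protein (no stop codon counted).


Each amino acid = 1 codon = 3 bp
bp = 418 * 3 = 1254 bp

1254 bp


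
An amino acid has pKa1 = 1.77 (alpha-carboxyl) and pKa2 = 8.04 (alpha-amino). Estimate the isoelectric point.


pI = (pKa1 + pKa2) / 2
pI = (1.77 + 8.04) / 2
pI = 4.905

4.905


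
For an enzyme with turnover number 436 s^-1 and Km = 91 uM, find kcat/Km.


Catalytic efficiency = kcat / Km
= 436 / 91
= 4.7912 uM^-1*s^-1

4.7912 uM^-1*s^-1


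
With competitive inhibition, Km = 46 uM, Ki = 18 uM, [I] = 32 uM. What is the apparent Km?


Km_app = Km * (1 + [I]/Ki)
Km_app = 46 * (1 + 32/18)
Km_app = 127.7778 uM

127.7778 uM


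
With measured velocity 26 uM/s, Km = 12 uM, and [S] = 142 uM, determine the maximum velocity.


Vmax = v * (Km + [S]) / [S]
Vmax = 26 * (12 + 142) / 142
Vmax = 28.1972 uM/s

28.1972 uM/s


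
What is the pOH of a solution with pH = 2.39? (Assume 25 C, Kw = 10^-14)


pOH = 14 - pH
pOH = 14 - 2.39
pOH = 11.61

11.61


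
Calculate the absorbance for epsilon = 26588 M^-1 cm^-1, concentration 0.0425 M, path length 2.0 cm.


A = epsilon * c * l
A = 26588 * 0.0425 * 2.0
A = 2259.98

2259.98


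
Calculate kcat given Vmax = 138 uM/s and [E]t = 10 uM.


kcat = Vmax / [E]t
kcat = 138 / 10
kcat = 13.8 s^-1

13.8 s^-1


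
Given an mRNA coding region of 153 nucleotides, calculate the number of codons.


codons = nucleotides / 3
codons = 153 / 3 = 51

51


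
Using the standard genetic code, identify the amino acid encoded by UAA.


Standard genetic code lookup.
Codon UAA -> Stop

Stop


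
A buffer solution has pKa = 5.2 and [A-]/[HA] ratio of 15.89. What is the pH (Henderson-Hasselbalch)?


pH = pKa + log10([A-]/[HA])
pH = 5.2 + log10(15.89)
pH = 6.4011

6.4011


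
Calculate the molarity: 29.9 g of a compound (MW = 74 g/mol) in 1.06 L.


C = (mass / MW) / volume
C = (29.9 / 74) / 1.06
C = 0.3812 M

0.3812 M


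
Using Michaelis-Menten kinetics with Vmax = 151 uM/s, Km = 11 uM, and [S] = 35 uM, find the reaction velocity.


v = Vmax * [S] / (Km + [S])
v = 151 * 35 / (11 + 35)
v = 114.8913 uM/s

114.8913 uM/s


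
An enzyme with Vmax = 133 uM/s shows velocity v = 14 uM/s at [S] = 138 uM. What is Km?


Km = [S] * (Vmax - v) / v
Km = 138 * (133 - 14) / 14
Km = 1173.0 uM

1173.0 uM


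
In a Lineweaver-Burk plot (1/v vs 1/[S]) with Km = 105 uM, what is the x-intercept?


x-intercept = -1/Km
= -1/105
= -0.0095 1/uM

-0.0095 1/uM


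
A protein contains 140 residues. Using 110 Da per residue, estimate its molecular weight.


MW = n_residues * 110 Da
MW = 140 * 110
MW = 15400 Da

15400 Da


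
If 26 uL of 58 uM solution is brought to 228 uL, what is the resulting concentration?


C2 = C1 * V1 / V2
C2 = 58 * 26 / 228
C2 = 6.614 uM

6.614 uM


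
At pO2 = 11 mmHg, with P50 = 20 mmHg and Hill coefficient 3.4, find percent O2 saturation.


Y = pO2^n / (P50^n + pO2^n)
Y = 11^3.4 / (20^3.4 + 11^3.4)
Y = 11.58%

11.58%
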